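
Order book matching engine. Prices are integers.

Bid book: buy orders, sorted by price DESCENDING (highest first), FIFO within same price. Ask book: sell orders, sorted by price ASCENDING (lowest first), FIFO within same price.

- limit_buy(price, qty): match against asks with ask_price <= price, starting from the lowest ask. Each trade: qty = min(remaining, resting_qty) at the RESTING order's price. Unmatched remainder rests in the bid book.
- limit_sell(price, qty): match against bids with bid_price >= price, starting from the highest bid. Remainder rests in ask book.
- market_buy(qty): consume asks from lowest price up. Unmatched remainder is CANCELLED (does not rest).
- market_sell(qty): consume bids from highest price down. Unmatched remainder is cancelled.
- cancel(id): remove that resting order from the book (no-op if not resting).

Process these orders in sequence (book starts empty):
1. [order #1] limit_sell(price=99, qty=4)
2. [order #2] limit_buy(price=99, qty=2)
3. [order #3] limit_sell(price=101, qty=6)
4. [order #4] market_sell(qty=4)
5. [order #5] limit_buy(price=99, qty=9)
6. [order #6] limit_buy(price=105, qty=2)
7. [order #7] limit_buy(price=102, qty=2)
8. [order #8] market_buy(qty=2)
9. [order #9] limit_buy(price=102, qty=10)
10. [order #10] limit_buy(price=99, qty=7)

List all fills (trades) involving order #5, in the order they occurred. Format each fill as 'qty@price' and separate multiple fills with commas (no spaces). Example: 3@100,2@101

Answer: 2@99

Derivation:
After op 1 [order #1] limit_sell(price=99, qty=4): fills=none; bids=[-] asks=[#1:4@99]
After op 2 [order #2] limit_buy(price=99, qty=2): fills=#2x#1:2@99; bids=[-] asks=[#1:2@99]
After op 3 [order #3] limit_sell(price=101, qty=6): fills=none; bids=[-] asks=[#1:2@99 #3:6@101]
After op 4 [order #4] market_sell(qty=4): fills=none; bids=[-] asks=[#1:2@99 #3:6@101]
After op 5 [order #5] limit_buy(price=99, qty=9): fills=#5x#1:2@99; bids=[#5:7@99] asks=[#3:6@101]
After op 6 [order #6] limit_buy(price=105, qty=2): fills=#6x#3:2@101; bids=[#5:7@99] asks=[#3:4@101]
After op 7 [order #7] limit_buy(price=102, qty=2): fills=#7x#3:2@101; bids=[#5:7@99] asks=[#3:2@101]
After op 8 [order #8] market_buy(qty=2): fills=#8x#3:2@101; bids=[#5:7@99] asks=[-]
After op 9 [order #9] limit_buy(price=102, qty=10): fills=none; bids=[#9:10@102 #5:7@99] asks=[-]
After op 10 [order #10] limit_buy(price=99, qty=7): fills=none; bids=[#9:10@102 #5:7@99 #10:7@99] asks=[-]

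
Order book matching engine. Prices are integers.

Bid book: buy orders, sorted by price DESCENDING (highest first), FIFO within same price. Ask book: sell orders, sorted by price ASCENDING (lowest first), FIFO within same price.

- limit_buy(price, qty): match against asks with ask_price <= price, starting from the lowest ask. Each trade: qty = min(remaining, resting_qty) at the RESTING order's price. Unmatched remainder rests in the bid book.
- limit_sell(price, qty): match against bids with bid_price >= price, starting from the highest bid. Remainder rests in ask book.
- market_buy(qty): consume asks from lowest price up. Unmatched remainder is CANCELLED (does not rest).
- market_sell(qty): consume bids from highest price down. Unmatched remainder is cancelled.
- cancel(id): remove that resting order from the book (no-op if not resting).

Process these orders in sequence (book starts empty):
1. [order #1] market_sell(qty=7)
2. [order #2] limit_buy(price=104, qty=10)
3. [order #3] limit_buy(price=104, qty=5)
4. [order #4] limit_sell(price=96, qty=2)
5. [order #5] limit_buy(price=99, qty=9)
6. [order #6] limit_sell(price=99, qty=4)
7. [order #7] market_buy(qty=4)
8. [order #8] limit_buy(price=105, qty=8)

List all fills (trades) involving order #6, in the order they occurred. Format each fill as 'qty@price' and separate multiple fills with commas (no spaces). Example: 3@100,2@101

After op 1 [order #1] market_sell(qty=7): fills=none; bids=[-] asks=[-]
After op 2 [order #2] limit_buy(price=104, qty=10): fills=none; bids=[#2:10@104] asks=[-]
After op 3 [order #3] limit_buy(price=104, qty=5): fills=none; bids=[#2:10@104 #3:5@104] asks=[-]
After op 4 [order #4] limit_sell(price=96, qty=2): fills=#2x#4:2@104; bids=[#2:8@104 #3:5@104] asks=[-]
After op 5 [order #5] limit_buy(price=99, qty=9): fills=none; bids=[#2:8@104 #3:5@104 #5:9@99] asks=[-]
After op 6 [order #6] limit_sell(price=99, qty=4): fills=#2x#6:4@104; bids=[#2:4@104 #3:5@104 #5:9@99] asks=[-]
After op 7 [order #7] market_buy(qty=4): fills=none; bids=[#2:4@104 #3:5@104 #5:9@99] asks=[-]
After op 8 [order #8] limit_buy(price=105, qty=8): fills=none; bids=[#8:8@105 #2:4@104 #3:5@104 #5:9@99] asks=[-]

Answer: 4@104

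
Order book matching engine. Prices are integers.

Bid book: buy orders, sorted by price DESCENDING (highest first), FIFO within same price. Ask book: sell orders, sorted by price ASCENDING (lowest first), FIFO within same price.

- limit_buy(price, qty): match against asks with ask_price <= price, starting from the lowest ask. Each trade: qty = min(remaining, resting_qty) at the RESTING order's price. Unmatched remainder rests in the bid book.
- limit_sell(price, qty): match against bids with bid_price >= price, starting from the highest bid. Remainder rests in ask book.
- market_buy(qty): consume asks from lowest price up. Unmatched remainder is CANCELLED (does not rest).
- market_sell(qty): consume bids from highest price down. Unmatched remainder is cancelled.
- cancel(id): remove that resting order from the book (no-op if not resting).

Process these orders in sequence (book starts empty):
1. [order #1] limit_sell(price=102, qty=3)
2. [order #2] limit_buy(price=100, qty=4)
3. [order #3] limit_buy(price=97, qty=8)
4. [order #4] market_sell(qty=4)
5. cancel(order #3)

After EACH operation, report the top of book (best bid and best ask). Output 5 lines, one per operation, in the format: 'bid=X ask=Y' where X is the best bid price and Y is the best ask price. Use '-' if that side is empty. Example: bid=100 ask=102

After op 1 [order #1] limit_sell(price=102, qty=3): fills=none; bids=[-] asks=[#1:3@102]
After op 2 [order #2] limit_buy(price=100, qty=4): fills=none; bids=[#2:4@100] asks=[#1:3@102]
After op 3 [order #3] limit_buy(price=97, qty=8): fills=none; bids=[#2:4@100 #3:8@97] asks=[#1:3@102]
After op 4 [order #4] market_sell(qty=4): fills=#2x#4:4@100; bids=[#3:8@97] asks=[#1:3@102]
After op 5 cancel(order #3): fills=none; bids=[-] asks=[#1:3@102]

Answer: bid=- ask=102
bid=100 ask=102
bid=100 ask=102
bid=97 ask=102
bid=- ask=102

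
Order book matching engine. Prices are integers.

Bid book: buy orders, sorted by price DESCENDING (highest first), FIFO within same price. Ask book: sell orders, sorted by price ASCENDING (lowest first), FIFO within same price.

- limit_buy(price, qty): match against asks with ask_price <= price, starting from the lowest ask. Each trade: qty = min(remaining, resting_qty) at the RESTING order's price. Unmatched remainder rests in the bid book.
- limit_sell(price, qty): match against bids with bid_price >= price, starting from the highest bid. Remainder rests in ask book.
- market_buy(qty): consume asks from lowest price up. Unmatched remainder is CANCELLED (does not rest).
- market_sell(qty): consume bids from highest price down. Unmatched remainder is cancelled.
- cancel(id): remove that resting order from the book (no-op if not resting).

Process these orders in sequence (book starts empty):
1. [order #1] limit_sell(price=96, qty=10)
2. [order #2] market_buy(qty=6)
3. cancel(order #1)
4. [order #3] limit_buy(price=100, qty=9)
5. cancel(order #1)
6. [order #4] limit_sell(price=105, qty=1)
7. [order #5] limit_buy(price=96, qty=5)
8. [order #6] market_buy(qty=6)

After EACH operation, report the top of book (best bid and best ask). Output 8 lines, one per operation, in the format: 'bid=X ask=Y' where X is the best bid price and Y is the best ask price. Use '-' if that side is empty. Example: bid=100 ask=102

Answer: bid=- ask=96
bid=- ask=96
bid=- ask=-
bid=100 ask=-
bid=100 ask=-
bid=100 ask=105
bid=100 ask=105
bid=100 ask=-

Derivation:
After op 1 [order #1] limit_sell(price=96, qty=10): fills=none; bids=[-] asks=[#1:10@96]
After op 2 [order #2] market_buy(qty=6): fills=#2x#1:6@96; bids=[-] asks=[#1:4@96]
After op 3 cancel(order #1): fills=none; bids=[-] asks=[-]
After op 4 [order #3] limit_buy(price=100, qty=9): fills=none; bids=[#3:9@100] asks=[-]
After op 5 cancel(order #1): fills=none; bids=[#3:9@100] asks=[-]
After op 6 [order #4] limit_sell(price=105, qty=1): fills=none; bids=[#3:9@100] asks=[#4:1@105]
After op 7 [order #5] limit_buy(price=96, qty=5): fills=none; bids=[#3:9@100 #5:5@96] asks=[#4:1@105]
After op 8 [order #6] market_buy(qty=6): fills=#6x#4:1@105; bids=[#3:9@100 #5:5@96] asks=[-]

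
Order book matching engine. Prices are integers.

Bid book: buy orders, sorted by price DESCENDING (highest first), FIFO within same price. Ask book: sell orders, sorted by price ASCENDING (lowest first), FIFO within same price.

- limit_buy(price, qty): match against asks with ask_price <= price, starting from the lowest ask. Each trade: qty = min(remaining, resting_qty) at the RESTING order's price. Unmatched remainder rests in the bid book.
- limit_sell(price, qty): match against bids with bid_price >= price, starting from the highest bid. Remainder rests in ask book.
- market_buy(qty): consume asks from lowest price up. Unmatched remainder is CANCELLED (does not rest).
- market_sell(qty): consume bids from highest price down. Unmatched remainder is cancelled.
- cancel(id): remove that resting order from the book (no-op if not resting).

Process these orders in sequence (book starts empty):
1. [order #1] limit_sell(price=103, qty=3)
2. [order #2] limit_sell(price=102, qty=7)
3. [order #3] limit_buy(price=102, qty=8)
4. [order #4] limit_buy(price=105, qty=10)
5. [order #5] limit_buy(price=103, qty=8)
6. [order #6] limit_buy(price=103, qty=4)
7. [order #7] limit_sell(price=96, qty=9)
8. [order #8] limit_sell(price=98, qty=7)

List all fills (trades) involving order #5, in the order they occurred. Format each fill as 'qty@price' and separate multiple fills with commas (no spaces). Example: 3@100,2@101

Answer: 2@103,6@103

Derivation:
After op 1 [order #1] limit_sell(price=103, qty=3): fills=none; bids=[-] asks=[#1:3@103]
After op 2 [order #2] limit_sell(price=102, qty=7): fills=none; bids=[-] asks=[#2:7@102 #1:3@103]
After op 3 [order #3] limit_buy(price=102, qty=8): fills=#3x#2:7@102; bids=[#3:1@102] asks=[#1:3@103]
After op 4 [order #4] limit_buy(price=105, qty=10): fills=#4x#1:3@103; bids=[#4:7@105 #3:1@102] asks=[-]
After op 5 [order #5] limit_buy(price=103, qty=8): fills=none; bids=[#4:7@105 #5:8@103 #3:1@102] asks=[-]
After op 6 [order #6] limit_buy(price=103, qty=4): fills=none; bids=[#4:7@105 #5:8@103 #6:4@103 #3:1@102] asks=[-]
After op 7 [order #7] limit_sell(price=96, qty=9): fills=#4x#7:7@105 #5x#7:2@103; bids=[#5:6@103 #6:4@103 #3:1@102] asks=[-]
After op 8 [order #8] limit_sell(price=98, qty=7): fills=#5x#8:6@103 #6x#8:1@103; bids=[#6:3@103 #3:1@102] asks=[-]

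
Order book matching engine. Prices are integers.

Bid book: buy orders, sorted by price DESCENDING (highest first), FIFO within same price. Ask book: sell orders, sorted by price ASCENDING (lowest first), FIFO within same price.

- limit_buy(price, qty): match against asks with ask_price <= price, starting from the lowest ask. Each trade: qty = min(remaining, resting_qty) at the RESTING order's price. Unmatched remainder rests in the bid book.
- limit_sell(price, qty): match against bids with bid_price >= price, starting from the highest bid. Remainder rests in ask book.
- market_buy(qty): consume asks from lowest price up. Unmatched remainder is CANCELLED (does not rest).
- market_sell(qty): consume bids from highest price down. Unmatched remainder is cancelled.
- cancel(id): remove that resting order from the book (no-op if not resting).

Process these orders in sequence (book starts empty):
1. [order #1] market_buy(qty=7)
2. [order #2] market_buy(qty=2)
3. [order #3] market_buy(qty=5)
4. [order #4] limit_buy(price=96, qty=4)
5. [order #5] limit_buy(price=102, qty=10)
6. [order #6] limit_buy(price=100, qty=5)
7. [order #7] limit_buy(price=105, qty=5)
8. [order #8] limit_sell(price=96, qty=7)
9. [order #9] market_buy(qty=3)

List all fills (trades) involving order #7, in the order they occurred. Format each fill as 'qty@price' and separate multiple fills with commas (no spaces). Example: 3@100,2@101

Answer: 5@105

Derivation:
After op 1 [order #1] market_buy(qty=7): fills=none; bids=[-] asks=[-]
After op 2 [order #2] market_buy(qty=2): fills=none; bids=[-] asks=[-]
After op 3 [order #3] market_buy(qty=5): fills=none; bids=[-] asks=[-]
After op 4 [order #4] limit_buy(price=96, qty=4): fills=none; bids=[#4:4@96] asks=[-]
After op 5 [order #5] limit_buy(price=102, qty=10): fills=none; bids=[#5:10@102 #4:4@96] asks=[-]
After op 6 [order #6] limit_buy(price=100, qty=5): fills=none; bids=[#5:10@102 #6:5@100 #4:4@96] asks=[-]
After op 7 [order #7] limit_buy(price=105, qty=5): fills=none; bids=[#7:5@105 #5:10@102 #6:5@100 #4:4@96] asks=[-]
After op 8 [order #8] limit_sell(price=96, qty=7): fills=#7x#8:5@105 #5x#8:2@102; bids=[#5:8@102 #6:5@100 #4:4@96] asks=[-]
After op 9 [order #9] market_buy(qty=3): fills=none; bids=[#5:8@102 #6:5@100 #4:4@96] asks=[-]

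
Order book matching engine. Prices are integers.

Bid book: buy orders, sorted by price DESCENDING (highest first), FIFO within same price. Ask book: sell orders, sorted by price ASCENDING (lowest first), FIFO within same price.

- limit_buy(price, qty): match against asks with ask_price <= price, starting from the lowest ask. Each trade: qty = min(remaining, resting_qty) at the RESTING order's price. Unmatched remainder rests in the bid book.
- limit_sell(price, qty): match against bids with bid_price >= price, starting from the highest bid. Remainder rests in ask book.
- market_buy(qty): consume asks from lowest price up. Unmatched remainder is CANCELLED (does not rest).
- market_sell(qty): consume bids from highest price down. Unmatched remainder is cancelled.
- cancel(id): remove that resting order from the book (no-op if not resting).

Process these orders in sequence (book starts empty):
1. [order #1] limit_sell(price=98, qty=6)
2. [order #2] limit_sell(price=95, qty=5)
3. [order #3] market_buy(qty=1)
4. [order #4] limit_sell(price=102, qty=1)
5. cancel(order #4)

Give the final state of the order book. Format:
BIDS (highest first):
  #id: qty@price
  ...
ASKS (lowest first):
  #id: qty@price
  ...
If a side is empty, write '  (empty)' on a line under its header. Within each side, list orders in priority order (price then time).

Answer: BIDS (highest first):
  (empty)
ASKS (lowest first):
  #2: 4@95
  #1: 6@98

Derivation:
After op 1 [order #1] limit_sell(price=98, qty=6): fills=none; bids=[-] asks=[#1:6@98]
After op 2 [order #2] limit_sell(price=95, qty=5): fills=none; bids=[-] asks=[#2:5@95 #1:6@98]
After op 3 [order #3] market_buy(qty=1): fills=#3x#2:1@95; bids=[-] asks=[#2:4@95 #1:6@98]
After op 4 [order #4] limit_sell(price=102, qty=1): fills=none; bids=[-] asks=[#2:4@95 #1:6@98 #4:1@102]
After op 5 cancel(order #4): fills=none; bids=[-] asks=[#2:4@95 #1:6@98]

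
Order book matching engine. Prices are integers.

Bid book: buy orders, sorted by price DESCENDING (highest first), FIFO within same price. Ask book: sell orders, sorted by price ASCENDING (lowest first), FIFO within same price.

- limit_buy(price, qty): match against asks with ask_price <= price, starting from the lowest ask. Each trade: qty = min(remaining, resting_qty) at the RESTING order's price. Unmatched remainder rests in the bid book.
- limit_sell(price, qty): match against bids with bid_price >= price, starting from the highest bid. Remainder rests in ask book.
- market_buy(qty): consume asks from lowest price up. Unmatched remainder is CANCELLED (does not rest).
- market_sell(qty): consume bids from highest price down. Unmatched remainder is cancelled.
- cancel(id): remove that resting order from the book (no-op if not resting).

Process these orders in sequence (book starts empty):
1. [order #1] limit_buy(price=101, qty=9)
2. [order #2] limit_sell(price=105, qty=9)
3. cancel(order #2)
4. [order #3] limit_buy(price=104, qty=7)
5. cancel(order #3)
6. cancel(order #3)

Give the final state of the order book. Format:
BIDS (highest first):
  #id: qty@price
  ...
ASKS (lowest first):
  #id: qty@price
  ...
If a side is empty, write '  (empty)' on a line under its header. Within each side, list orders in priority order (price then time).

After op 1 [order #1] limit_buy(price=101, qty=9): fills=none; bids=[#1:9@101] asks=[-]
After op 2 [order #2] limit_sell(price=105, qty=9): fills=none; bids=[#1:9@101] asks=[#2:9@105]
After op 3 cancel(order #2): fills=none; bids=[#1:9@101] asks=[-]
After op 4 [order #3] limit_buy(price=104, qty=7): fills=none; bids=[#3:7@104 #1:9@101] asks=[-]
After op 5 cancel(order #3): fills=none; bids=[#1:9@101] asks=[-]
After op 6 cancel(order #3): fills=none; bids=[#1:9@101] asks=[-]

Answer: BIDS (highest first):
  #1: 9@101
ASKS (lowest first):
  (empty)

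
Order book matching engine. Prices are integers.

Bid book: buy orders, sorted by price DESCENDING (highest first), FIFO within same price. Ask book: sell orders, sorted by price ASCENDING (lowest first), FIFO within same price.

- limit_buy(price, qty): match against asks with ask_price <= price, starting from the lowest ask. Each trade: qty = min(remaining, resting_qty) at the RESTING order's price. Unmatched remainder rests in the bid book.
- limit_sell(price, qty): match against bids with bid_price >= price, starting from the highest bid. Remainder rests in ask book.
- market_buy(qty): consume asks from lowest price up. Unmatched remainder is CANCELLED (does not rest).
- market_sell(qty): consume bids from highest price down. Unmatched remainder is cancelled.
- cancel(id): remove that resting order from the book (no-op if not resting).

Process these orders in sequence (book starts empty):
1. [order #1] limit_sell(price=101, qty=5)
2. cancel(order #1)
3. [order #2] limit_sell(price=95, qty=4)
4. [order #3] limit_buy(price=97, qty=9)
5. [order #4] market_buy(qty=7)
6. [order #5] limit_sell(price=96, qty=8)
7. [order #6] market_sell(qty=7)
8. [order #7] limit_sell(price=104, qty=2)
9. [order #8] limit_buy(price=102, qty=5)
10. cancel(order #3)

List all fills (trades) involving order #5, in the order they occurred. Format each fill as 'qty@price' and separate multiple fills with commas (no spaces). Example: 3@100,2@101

After op 1 [order #1] limit_sell(price=101, qty=5): fills=none; bids=[-] asks=[#1:5@101]
After op 2 cancel(order #1): fills=none; bids=[-] asks=[-]
After op 3 [order #2] limit_sell(price=95, qty=4): fills=none; bids=[-] asks=[#2:4@95]
After op 4 [order #3] limit_buy(price=97, qty=9): fills=#3x#2:4@95; bids=[#3:5@97] asks=[-]
After op 5 [order #4] market_buy(qty=7): fills=none; bids=[#3:5@97] asks=[-]
After op 6 [order #5] limit_sell(price=96, qty=8): fills=#3x#5:5@97; bids=[-] asks=[#5:3@96]
After op 7 [order #6] market_sell(qty=7): fills=none; bids=[-] asks=[#5:3@96]
After op 8 [order #7] limit_sell(price=104, qty=2): fills=none; bids=[-] asks=[#5:3@96 #7:2@104]
After op 9 [order #8] limit_buy(price=102, qty=5): fills=#8x#5:3@96; bids=[#8:2@102] asks=[#7:2@104]
After op 10 cancel(order #3): fills=none; bids=[#8:2@102] asks=[#7:2@104]

Answer: 5@97,3@96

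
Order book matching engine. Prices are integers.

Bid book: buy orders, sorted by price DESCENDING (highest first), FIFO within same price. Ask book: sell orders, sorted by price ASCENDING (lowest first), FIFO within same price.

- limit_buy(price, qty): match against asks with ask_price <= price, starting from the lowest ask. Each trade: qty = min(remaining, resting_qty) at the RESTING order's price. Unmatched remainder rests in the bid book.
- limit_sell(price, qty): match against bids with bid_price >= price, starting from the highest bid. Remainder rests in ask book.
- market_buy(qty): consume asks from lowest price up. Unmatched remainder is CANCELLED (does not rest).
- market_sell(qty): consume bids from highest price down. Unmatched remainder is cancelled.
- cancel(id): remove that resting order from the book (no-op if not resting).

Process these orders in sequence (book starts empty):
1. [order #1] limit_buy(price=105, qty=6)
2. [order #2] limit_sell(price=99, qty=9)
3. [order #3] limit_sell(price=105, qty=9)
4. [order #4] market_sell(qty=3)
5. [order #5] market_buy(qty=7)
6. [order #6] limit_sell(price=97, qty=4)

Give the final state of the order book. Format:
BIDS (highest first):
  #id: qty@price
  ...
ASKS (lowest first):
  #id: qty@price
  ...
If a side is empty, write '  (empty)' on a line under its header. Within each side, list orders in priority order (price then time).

After op 1 [order #1] limit_buy(price=105, qty=6): fills=none; bids=[#1:6@105] asks=[-]
After op 2 [order #2] limit_sell(price=99, qty=9): fills=#1x#2:6@105; bids=[-] asks=[#2:3@99]
After op 3 [order #3] limit_sell(price=105, qty=9): fills=none; bids=[-] asks=[#2:3@99 #3:9@105]
After op 4 [order #4] market_sell(qty=3): fills=none; bids=[-] asks=[#2:3@99 #3:9@105]
After op 5 [order #5] market_buy(qty=7): fills=#5x#2:3@99 #5x#3:4@105; bids=[-] asks=[#3:5@105]
After op 6 [order #6] limit_sell(price=97, qty=4): fills=none; bids=[-] asks=[#6:4@97 #3:5@105]

Answer: BIDS (highest first):
  (empty)
ASKS (lowest first):
  #6: 4@97
  #3: 5@105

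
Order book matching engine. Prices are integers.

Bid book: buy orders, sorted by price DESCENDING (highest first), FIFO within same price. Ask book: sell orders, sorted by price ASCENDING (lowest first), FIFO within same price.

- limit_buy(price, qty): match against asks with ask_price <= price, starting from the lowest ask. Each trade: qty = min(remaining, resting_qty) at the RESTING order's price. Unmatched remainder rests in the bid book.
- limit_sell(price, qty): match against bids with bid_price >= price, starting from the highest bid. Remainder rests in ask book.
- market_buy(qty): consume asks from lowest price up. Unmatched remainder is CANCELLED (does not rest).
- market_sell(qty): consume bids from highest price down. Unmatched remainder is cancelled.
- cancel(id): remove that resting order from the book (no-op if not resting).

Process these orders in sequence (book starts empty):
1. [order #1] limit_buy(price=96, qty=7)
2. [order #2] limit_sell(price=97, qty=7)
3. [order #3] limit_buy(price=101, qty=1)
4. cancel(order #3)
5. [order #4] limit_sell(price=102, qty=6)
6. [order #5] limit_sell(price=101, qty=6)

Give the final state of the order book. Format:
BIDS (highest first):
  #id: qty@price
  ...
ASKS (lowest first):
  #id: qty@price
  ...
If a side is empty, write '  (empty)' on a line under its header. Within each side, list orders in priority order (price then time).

Answer: BIDS (highest first):
  #1: 7@96
ASKS (lowest first):
  #2: 6@97
  #5: 6@101
  #4: 6@102

Derivation:
After op 1 [order #1] limit_buy(price=96, qty=7): fills=none; bids=[#1:7@96] asks=[-]
After op 2 [order #2] limit_sell(price=97, qty=7): fills=none; bids=[#1:7@96] asks=[#2:7@97]
After op 3 [order #3] limit_buy(price=101, qty=1): fills=#3x#2:1@97; bids=[#1:7@96] asks=[#2:6@97]
After op 4 cancel(order #3): fills=none; bids=[#1:7@96] asks=[#2:6@97]
After op 5 [order #4] limit_sell(price=102, qty=6): fills=none; bids=[#1:7@96] asks=[#2:6@97 #4:6@102]
After op 6 [order #5] limit_sell(price=101, qty=6): fills=none; bids=[#1:7@96] asks=[#2:6@97 #5:6@101 #4:6@102]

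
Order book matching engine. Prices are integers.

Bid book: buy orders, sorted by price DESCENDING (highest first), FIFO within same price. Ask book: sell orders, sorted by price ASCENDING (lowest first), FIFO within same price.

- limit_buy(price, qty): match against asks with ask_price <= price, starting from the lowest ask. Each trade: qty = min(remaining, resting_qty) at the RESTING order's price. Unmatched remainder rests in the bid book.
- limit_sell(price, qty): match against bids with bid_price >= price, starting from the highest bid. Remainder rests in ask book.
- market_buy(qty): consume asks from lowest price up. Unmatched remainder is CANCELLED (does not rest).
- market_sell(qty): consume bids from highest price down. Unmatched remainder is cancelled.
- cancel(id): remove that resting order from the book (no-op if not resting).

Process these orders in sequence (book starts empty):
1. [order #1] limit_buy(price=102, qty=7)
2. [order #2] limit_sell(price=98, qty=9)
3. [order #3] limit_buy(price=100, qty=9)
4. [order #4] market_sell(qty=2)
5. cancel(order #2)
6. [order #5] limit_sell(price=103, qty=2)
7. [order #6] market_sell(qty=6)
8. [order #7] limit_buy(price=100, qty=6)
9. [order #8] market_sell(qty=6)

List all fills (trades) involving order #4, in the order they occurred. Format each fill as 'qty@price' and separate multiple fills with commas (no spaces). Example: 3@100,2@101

Answer: 2@100

Derivation:
After op 1 [order #1] limit_buy(price=102, qty=7): fills=none; bids=[#1:7@102] asks=[-]
After op 2 [order #2] limit_sell(price=98, qty=9): fills=#1x#2:7@102; bids=[-] asks=[#2:2@98]
After op 3 [order #3] limit_buy(price=100, qty=9): fills=#3x#2:2@98; bids=[#3:7@100] asks=[-]
After op 4 [order #4] market_sell(qty=2): fills=#3x#4:2@100; bids=[#3:5@100] asks=[-]
After op 5 cancel(order #2): fills=none; bids=[#3:5@100] asks=[-]
After op 6 [order #5] limit_sell(price=103, qty=2): fills=none; bids=[#3:5@100] asks=[#5:2@103]
After op 7 [order #6] market_sell(qty=6): fills=#3x#6:5@100; bids=[-] asks=[#5:2@103]
After op 8 [order #7] limit_buy(price=100, qty=6): fills=none; bids=[#7:6@100] asks=[#5:2@103]
After op 9 [order #8] market_sell(qty=6): fills=#7x#8:6@100; bids=[-] asks=[#5:2@103]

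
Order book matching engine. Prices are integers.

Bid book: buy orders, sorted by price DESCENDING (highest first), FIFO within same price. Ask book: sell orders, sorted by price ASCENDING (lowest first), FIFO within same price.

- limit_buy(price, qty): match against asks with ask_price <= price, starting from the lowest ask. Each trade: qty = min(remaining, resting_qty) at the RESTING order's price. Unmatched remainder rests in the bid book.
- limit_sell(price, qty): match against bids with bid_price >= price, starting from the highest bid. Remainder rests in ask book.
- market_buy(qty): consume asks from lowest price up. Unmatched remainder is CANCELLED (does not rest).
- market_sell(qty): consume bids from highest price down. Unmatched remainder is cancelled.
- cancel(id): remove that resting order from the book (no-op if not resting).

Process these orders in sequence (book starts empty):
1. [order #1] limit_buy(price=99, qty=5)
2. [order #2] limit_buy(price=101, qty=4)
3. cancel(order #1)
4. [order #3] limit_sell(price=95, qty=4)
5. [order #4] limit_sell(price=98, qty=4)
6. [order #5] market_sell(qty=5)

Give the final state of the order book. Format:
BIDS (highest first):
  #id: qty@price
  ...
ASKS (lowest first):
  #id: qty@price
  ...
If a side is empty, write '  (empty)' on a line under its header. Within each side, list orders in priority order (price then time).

After op 1 [order #1] limit_buy(price=99, qty=5): fills=none; bids=[#1:5@99] asks=[-]
After op 2 [order #2] limit_buy(price=101, qty=4): fills=none; bids=[#2:4@101 #1:5@99] asks=[-]
After op 3 cancel(order #1): fills=none; bids=[#2:4@101] asks=[-]
After op 4 [order #3] limit_sell(price=95, qty=4): fills=#2x#3:4@101; bids=[-] asks=[-]
After op 5 [order #4] limit_sell(price=98, qty=4): fills=none; bids=[-] asks=[#4:4@98]
After op 6 [order #5] market_sell(qty=5): fills=none; bids=[-] asks=[#4:4@98]

Answer: BIDS (highest first):
  (empty)
ASKS (lowest first):
  #4: 4@98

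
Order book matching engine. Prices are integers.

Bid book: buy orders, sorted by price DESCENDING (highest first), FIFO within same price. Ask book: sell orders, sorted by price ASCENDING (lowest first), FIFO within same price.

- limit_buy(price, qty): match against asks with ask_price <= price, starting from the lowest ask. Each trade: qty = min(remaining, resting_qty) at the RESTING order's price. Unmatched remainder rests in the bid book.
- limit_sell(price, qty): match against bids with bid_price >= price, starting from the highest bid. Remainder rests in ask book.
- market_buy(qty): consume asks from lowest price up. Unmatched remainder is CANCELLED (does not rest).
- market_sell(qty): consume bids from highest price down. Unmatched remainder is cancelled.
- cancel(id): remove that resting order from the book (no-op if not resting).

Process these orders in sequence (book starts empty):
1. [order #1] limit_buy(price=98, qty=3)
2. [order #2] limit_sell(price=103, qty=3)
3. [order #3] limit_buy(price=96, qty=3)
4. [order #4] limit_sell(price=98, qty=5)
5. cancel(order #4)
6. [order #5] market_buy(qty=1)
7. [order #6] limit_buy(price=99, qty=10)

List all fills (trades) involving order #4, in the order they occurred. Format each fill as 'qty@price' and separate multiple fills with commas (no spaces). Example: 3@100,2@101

Answer: 3@98

Derivation:
After op 1 [order #1] limit_buy(price=98, qty=3): fills=none; bids=[#1:3@98] asks=[-]
After op 2 [order #2] limit_sell(price=103, qty=3): fills=none; bids=[#1:3@98] asks=[#2:3@103]
After op 3 [order #3] limit_buy(price=96, qty=3): fills=none; bids=[#1:3@98 #3:3@96] asks=[#2:3@103]
After op 4 [order #4] limit_sell(price=98, qty=5): fills=#1x#4:3@98; bids=[#3:3@96] asks=[#4:2@98 #2:3@103]
After op 5 cancel(order #4): fills=none; bids=[#3:3@96] asks=[#2:3@103]
After op 6 [order #5] market_buy(qty=1): fills=#5x#2:1@103; bids=[#3:3@96] asks=[#2:2@103]
After op 7 [order #6] limit_buy(price=99, qty=10): fills=none; bids=[#6:10@99 #3:3@96] asks=[#2:2@103]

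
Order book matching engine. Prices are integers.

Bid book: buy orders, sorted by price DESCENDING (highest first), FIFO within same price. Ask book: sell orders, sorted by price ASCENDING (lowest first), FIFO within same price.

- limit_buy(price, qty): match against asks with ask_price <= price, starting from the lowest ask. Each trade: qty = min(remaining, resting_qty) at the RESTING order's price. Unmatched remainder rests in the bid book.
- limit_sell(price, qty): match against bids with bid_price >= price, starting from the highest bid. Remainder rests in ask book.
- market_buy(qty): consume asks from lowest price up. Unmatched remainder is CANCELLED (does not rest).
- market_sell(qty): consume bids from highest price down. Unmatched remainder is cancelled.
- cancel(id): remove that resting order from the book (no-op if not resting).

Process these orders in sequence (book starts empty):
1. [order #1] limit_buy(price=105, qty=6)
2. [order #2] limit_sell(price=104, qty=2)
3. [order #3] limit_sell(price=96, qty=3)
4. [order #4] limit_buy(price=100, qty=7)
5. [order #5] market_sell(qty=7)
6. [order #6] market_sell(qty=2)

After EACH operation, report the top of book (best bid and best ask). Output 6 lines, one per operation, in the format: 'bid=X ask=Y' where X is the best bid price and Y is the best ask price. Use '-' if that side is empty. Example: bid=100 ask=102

After op 1 [order #1] limit_buy(price=105, qty=6): fills=none; bids=[#1:6@105] asks=[-]
After op 2 [order #2] limit_sell(price=104, qty=2): fills=#1x#2:2@105; bids=[#1:4@105] asks=[-]
After op 3 [order #3] limit_sell(price=96, qty=3): fills=#1x#3:3@105; bids=[#1:1@105] asks=[-]
After op 4 [order #4] limit_buy(price=100, qty=7): fills=none; bids=[#1:1@105 #4:7@100] asks=[-]
After op 5 [order #5] market_sell(qty=7): fills=#1x#5:1@105 #4x#5:6@100; bids=[#4:1@100] asks=[-]
After op 6 [order #6] market_sell(qty=2): fills=#4x#6:1@100; bids=[-] asks=[-]

Answer: bid=105 ask=-
bid=105 ask=-
bid=105 ask=-
bid=105 ask=-
bid=100 ask=-
bid=- ask=-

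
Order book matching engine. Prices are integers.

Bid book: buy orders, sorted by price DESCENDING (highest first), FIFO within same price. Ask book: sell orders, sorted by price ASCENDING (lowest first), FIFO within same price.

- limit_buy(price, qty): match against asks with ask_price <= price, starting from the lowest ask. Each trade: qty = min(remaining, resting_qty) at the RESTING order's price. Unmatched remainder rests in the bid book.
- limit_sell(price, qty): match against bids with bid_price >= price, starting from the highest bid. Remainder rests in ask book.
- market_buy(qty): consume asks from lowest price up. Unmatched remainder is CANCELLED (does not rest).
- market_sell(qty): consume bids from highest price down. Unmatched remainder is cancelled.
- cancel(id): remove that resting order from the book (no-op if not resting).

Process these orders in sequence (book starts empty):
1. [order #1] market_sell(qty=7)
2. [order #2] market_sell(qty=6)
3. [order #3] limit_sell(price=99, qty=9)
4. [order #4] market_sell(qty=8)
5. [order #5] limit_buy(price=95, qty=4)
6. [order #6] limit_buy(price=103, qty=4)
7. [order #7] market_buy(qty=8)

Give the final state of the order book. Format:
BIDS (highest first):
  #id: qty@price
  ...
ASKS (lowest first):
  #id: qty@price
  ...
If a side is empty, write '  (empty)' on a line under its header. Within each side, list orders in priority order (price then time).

Answer: BIDS (highest first):
  #5: 4@95
ASKS (lowest first):
  (empty)

Derivation:
After op 1 [order #1] market_sell(qty=7): fills=none; bids=[-] asks=[-]
After op 2 [order #2] market_sell(qty=6): fills=none; bids=[-] asks=[-]
After op 3 [order #3] limit_sell(price=99, qty=9): fills=none; bids=[-] asks=[#3:9@99]
After op 4 [order #4] market_sell(qty=8): fills=none; bids=[-] asks=[#3:9@99]
After op 5 [order #5] limit_buy(price=95, qty=4): fills=none; bids=[#5:4@95] asks=[#3:9@99]
After op 6 [order #6] limit_buy(price=103, qty=4): fills=#6x#3:4@99; bids=[#5:4@95] asks=[#3:5@99]
After op 7 [order #7] market_buy(qty=8): fills=#7x#3:5@99; bids=[#5:4@95] asks=[-]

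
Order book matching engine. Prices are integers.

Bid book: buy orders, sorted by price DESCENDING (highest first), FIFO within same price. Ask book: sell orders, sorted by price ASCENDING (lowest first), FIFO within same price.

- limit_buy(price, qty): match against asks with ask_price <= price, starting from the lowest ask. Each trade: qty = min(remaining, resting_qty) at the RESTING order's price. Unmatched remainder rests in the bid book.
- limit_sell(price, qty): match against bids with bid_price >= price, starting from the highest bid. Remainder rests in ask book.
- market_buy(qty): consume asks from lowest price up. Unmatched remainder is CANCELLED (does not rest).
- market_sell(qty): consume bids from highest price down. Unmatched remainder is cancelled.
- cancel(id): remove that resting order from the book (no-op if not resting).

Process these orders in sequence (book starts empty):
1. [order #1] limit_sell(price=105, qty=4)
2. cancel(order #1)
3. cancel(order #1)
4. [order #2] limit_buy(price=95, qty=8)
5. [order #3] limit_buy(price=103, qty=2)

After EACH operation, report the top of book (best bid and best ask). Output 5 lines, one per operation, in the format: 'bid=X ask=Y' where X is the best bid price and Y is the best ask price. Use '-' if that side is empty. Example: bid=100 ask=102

Answer: bid=- ask=105
bid=- ask=-
bid=- ask=-
bid=95 ask=-
bid=103 ask=-

Derivation:
After op 1 [order #1] limit_sell(price=105, qty=4): fills=none; bids=[-] asks=[#1:4@105]
After op 2 cancel(order #1): fills=none; bids=[-] asks=[-]
After op 3 cancel(order #1): fills=none; bids=[-] asks=[-]
After op 4 [order #2] limit_buy(price=95, qty=8): fills=none; bids=[#2:8@95] asks=[-]
After op 5 [order #3] limit_buy(price=103, qty=2): fills=none; bids=[#3:2@103 #2:8@95] asks=[-]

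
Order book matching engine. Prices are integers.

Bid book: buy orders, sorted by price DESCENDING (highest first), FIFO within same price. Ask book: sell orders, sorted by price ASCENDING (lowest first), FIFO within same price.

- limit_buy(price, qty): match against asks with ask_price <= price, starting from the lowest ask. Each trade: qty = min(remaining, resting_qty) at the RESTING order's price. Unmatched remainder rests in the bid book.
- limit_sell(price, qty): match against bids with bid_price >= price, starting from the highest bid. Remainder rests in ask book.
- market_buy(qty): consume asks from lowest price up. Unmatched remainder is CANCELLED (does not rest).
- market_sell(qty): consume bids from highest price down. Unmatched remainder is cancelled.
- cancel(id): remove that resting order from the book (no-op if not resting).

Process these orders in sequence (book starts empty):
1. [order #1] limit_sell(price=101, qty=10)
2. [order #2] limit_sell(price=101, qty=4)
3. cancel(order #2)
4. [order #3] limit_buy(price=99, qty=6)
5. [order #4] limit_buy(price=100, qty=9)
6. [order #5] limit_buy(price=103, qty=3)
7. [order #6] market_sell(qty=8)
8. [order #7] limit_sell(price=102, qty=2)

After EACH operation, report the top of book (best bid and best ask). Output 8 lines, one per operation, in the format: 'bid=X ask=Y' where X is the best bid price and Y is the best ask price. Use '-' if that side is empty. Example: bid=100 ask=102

Answer: bid=- ask=101
bid=- ask=101
bid=- ask=101
bid=99 ask=101
bid=100 ask=101
bid=100 ask=101
bid=100 ask=101
bid=100 ask=101

Derivation:
After op 1 [order #1] limit_sell(price=101, qty=10): fills=none; bids=[-] asks=[#1:10@101]
After op 2 [order #2] limit_sell(price=101, qty=4): fills=none; bids=[-] asks=[#1:10@101 #2:4@101]
After op 3 cancel(order #2): fills=none; bids=[-] asks=[#1:10@101]
After op 4 [order #3] limit_buy(price=99, qty=6): fills=none; bids=[#3:6@99] asks=[#1:10@101]
After op 5 [order #4] limit_buy(price=100, qty=9): fills=none; bids=[#4:9@100 #3:6@99] asks=[#1:10@101]
After op 6 [order #5] limit_buy(price=103, qty=3): fills=#5x#1:3@101; bids=[#4:9@100 #3:6@99] asks=[#1:7@101]
After op 7 [order #6] market_sell(qty=8): fills=#4x#6:8@100; bids=[#4:1@100 #3:6@99] asks=[#1:7@101]
After op 8 [order #7] limit_sell(price=102, qty=2): fills=none; bids=[#4:1@100 #3:6@99] asks=[#1:7@101 #7:2@102]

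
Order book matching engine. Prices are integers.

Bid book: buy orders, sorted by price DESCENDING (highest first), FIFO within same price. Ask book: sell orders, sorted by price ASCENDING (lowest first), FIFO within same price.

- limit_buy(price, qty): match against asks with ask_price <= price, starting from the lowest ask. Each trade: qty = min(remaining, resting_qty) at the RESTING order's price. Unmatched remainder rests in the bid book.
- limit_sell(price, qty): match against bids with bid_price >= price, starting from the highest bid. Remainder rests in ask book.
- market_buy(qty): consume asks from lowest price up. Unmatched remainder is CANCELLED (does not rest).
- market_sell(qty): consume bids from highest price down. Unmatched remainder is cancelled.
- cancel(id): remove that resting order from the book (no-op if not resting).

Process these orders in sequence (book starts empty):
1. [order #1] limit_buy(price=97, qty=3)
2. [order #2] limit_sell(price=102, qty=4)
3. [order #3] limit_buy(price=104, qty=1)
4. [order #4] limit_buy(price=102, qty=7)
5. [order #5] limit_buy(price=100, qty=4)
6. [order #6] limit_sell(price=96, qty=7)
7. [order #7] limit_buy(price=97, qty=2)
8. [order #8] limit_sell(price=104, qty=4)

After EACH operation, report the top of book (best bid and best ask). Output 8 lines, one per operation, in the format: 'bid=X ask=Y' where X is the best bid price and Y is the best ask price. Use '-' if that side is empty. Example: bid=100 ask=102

After op 1 [order #1] limit_buy(price=97, qty=3): fills=none; bids=[#1:3@97] asks=[-]
After op 2 [order #2] limit_sell(price=102, qty=4): fills=none; bids=[#1:3@97] asks=[#2:4@102]
After op 3 [order #3] limit_buy(price=104, qty=1): fills=#3x#2:1@102; bids=[#1:3@97] asks=[#2:3@102]
After op 4 [order #4] limit_buy(price=102, qty=7): fills=#4x#2:3@102; bids=[#4:4@102 #1:3@97] asks=[-]
After op 5 [order #5] limit_buy(price=100, qty=4): fills=none; bids=[#4:4@102 #5:4@100 #1:3@97] asks=[-]
After op 6 [order #6] limit_sell(price=96, qty=7): fills=#4x#6:4@102 #5x#6:3@100; bids=[#5:1@100 #1:3@97] asks=[-]
After op 7 [order #7] limit_buy(price=97, qty=2): fills=none; bids=[#5:1@100 #1:3@97 #7:2@97] asks=[-]
After op 8 [order #8] limit_sell(price=104, qty=4): fills=none; bids=[#5:1@100 #1:3@97 #7:2@97] asks=[#8:4@104]

Answer: bid=97 ask=-
bid=97 ask=102
bid=97 ask=102
bid=102 ask=-
bid=102 ask=-
bid=100 ask=-
bid=100 ask=-
bid=100 ask=104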